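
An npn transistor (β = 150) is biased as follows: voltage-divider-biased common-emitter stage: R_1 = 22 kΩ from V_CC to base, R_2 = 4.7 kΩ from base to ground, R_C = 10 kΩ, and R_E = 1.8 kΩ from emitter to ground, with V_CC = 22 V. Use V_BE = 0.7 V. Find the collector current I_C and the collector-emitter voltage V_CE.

Thevenize the base divider: V_Th = V_CC·R_2/(R_1+R_2) = 22×4.7/26.7 = 3.87 V, R_Th = R_1‖R_2 = 3.87 kΩ.
Base-emitter loop: V_Th = I_B·R_Th + V_BE + (β+1)I_B·R_E, so I_B = (3.87 − 0.7) / (3.87 + 151×1.8) = 0.0115 mA.
I_C = β·I_B = 150×0.0115 = 1.73 mA, and I_E = (β+1)I_B = 1.74 mA.
V_CE = V_CC − I_C·R_C − I_E·R_E = 22 − 1.73×10 − 1.74×1.8 = 1.61 V.
V_CE = 1.61 V > 0.2 V confirms active-region operation.

I_C ≈ 1.7 mA, V_CE ≈ 1.6 V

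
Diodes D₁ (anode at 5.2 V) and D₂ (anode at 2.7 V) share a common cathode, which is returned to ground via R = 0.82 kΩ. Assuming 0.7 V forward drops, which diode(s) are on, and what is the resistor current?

Assume both conduct. Then node N would need to be at both 5.2−0.7 = 4.5 V and 2.7−0.7 = 2 V, which is impossible.
Assume only D₁ conducts: V_N = 5.2 − 0.7 = 4.5 V, so I_R = 4.5/0.82 = 5.49 mA.
Check D₂: its anode-to-cathode voltage is 2.7 − 4.5 = -1.8 V < 0.7 V, so it is off. The assumption is consistent.

Only D₁ conducts; I_R ≈ 5.5 mA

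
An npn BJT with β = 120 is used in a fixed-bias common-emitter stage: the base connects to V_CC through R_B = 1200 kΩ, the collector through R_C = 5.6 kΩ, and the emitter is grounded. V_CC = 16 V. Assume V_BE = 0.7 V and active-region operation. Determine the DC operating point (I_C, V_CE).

I_C ≈ 1.5 mA, V_CE ≈ 7.4 V

Base loop: V_CC = I_B·R_B + V_BE, so I_B = (16 − 0.7)/1200 kΩ = 0.0128 mA.
In the active region I_C = β·I_B = 120 × 0.0128 = 1.53 mA.
Collector loop: V_CE = V_CC − I_C·R_C = 16 − 1.53×5.6 = 7.43 V.
Since V_CE = 7.43 V > V_CE(sat) ≈ 0.2 V, the transistor is in the active region as assumed.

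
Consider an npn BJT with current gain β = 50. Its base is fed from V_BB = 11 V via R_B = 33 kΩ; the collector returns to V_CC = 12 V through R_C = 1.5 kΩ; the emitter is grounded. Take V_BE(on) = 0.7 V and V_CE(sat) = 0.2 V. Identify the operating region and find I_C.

saturation; I_C ≈ 7.9 mA

Assume active: I_B = (11 − 0.7)/33 = 0.312 mA, giving I_C = β·I_B = 15.6 mA.
But then V_CE = 12 − 15.6×1.5 = -11.4 V < V_CE(sat) = 0.2 V — impossible in the active region.
So the transistor is saturated. With V_CE = 0.2 V, I_C = (V_CC − 0.2)/R_C = 11.8/1.5 = 7.87 mA.
Check: β·I_B = 15.6 mA > I_C = 7.87 mA, confirming saturation.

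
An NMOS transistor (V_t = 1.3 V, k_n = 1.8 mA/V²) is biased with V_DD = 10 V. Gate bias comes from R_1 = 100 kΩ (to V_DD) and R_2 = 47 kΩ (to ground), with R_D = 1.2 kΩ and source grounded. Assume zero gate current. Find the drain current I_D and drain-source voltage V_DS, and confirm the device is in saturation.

I_D ≈ 3.2 mA, V_DS ≈ 6.1 V

V_G = V_DD·R_2/(R_1+R_2) = 10×47/147 = 3.2 V. With the source grounded, V_GS = V_G = 3.2 V.
Assume saturation: I_D = (k_n/2)(V_GS − V_t)² = (1.8/2)×(3.2 − 1.3)² = 0.9×1.9² = 3.24 mA.
V_DS = V_DD − I_D·R_D = 10 − 3.24×1.2 = 6.11 V.
Saturation requires V_DS ≥ V_GS − V_t = 1.9 V; 6.11 ≥ 1.9 ✓.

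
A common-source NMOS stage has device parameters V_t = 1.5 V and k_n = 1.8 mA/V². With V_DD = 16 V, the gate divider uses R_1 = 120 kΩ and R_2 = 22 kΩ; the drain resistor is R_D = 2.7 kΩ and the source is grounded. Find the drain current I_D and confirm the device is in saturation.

I_D ≈ 0.86 mA

V_G = V_DD·R_2/(R_1+R_2) = 16×22/142 = 2.48 V. With the source grounded, V_GS = V_G = 2.48 V.
Assume saturation: I_D = (k_n/2)(V_GS − V_t)² = (1.8/2)×(2.48 − 1.5)² = 0.9×0.979² = 0.862 mA.
V_DS = V_DD − I_D·R_D = 16 − 0.862×2.7 = 13.7 V.
Saturation requires V_DS ≥ V_GS − V_t = 0.979 V; 13.7 ≥ 0.979 ✓.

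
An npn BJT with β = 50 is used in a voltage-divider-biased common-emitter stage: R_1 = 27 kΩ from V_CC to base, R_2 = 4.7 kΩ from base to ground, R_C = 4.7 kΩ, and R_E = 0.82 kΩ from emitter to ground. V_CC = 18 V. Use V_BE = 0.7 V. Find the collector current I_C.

Thevenize the base divider: V_Th = V_CC·R_2/(R_1+R_2) = 18×4.7/31.7 = 2.67 V, R_Th = R_1‖R_2 = 4 kΩ.
Base-emitter loop: V_Th = I_B·R_Th + V_BE + (β+1)I_B·R_E, so I_B = (2.67 − 0.7) / (4 + 51×0.82) = 0.043 mA.
I_C = β·I_B = 50×0.043 = 2.15 mA, and I_E = (β+1)I_B = 2.19 mA.
V_CE = V_CC − I_C·R_C − I_E·R_E = 18 − 2.15×4.7 − 2.19×0.82 = 6.11 V.
V_CE = 6.11 V > 0.2 V confirms active-region operation.

I_C ≈ 2.1 mA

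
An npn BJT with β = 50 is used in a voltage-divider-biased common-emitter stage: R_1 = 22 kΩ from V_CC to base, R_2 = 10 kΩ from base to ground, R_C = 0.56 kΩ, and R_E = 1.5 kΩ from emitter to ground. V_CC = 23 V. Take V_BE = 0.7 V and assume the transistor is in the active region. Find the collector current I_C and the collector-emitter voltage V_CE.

I_C ≈ 3.9 mA, V_CE ≈ 15 V

Thevenize the base divider: V_Th = V_CC·R_2/(R_1+R_2) = 23×10/32 = 7.19 V, R_Th = R_1‖R_2 = 6.88 kΩ.
Base-emitter loop: V_Th = I_B·R_Th + V_BE + (β+1)I_B·R_E, so I_B = (7.19 − 0.7) / (6.88 + 51×1.5) = 0.0778 mA.
I_C = β·I_B = 50×0.0778 = 3.89 mA, and I_E = (β+1)I_B = 3.97 mA.
V_CE = V_CC − I_C·R_C − I_E·R_E = 23 − 3.89×0.56 − 3.97×1.5 = 14.9 V.
V_CE = 14.9 V > 0.2 V confirms active-region operation.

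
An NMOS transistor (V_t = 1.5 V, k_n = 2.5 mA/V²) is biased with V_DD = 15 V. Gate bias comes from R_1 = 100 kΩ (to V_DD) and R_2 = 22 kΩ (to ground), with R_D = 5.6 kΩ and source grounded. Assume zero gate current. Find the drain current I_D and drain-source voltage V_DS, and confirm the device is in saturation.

I_D ≈ 1.8 mA, V_DS ≈ 4.8 V

V_G = V_DD·R_2/(R_1+R_2) = 15×22/122 = 2.7 V. With the source grounded, V_GS = V_G = 2.7 V.
Assume saturation: I_D = (k_n/2)(V_GS − V_t)² = (2.5/2)×(2.7 − 1.5)² = 1.25×1.2² = 1.81 mA.
V_DS = V_DD − I_D·R_D = 15 − 1.81×5.6 = 4.84 V.
Saturation requires V_DS ≥ V_GS − V_t = 1.2 V; 4.84 ≥ 1.2 ✓.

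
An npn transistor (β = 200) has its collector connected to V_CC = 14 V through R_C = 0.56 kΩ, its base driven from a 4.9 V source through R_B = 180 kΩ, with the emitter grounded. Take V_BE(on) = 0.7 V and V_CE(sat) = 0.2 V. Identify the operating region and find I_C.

active; I_C ≈ 4.7 mA

Assume active. Base-emitter loop: I_B = (V_BB − V_BE)/R_B = (4.9 − 0.7)/180 = 0.0233 mA.
I_C = β·I_B = 200×0.0233 = 4.67 mA.
V_CE = V_CC − I_C·R_C = 14 − 4.67×0.56 = 11.4 V > V_CE(sat), so the active-region assumption holds.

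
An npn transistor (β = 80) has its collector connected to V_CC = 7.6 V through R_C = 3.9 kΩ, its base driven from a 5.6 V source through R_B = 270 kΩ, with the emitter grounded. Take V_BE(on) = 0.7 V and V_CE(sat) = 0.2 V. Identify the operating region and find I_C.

Assume active. Base-emitter loop: I_B = (V_BB − V_BE)/R_B = (5.6 − 0.7)/270 = 0.0181 mA.
I_C = β·I_B = 80×0.0181 = 1.45 mA.
V_CE = V_CC − I_C·R_C = 7.6 − 1.45×3.9 = 1.94 V > V_CE(sat), so the active-region assumption holds.

active; I_C ≈ 1.5 mA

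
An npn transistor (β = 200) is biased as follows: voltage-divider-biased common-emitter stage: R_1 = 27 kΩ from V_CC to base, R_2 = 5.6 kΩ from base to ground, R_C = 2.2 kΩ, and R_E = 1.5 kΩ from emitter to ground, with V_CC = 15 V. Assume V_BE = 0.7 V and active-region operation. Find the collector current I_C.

Thevenize the base divider: V_Th = V_CC·R_2/(R_1+R_2) = 15×5.6/32.6 = 2.58 V, R_Th = R_1‖R_2 = 4.64 kΩ.
Base-emitter loop: V_Th = I_B·R_Th + V_BE + (β+1)I_B·R_E, so I_B = (2.58 − 0.7) / (4.64 + 201×1.5) = 0.00613 mA.
I_C = β·I_B = 200×0.00613 = 1.23 mA, and I_E = (β+1)I_B = 1.23 mA.
V_CE = V_CC − I_C·R_C − I_E·R_E = 15 − 1.23×2.2 − 1.23×1.5 = 10.5 V.
V_CE = 10.5 V > 0.2 V confirms active-region operation.

I_C ≈ 1.2 mA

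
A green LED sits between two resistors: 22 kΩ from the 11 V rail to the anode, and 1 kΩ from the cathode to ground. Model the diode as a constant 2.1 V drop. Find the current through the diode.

I ≈ 0.39 mA

The two resistors are in series with the diode, so KVL gives 11 = I·22 + 2.1 + I·1.
I = (11 − 2.1) / (22 + 1) kΩ = 8.9 / 23 = 0.387 mA.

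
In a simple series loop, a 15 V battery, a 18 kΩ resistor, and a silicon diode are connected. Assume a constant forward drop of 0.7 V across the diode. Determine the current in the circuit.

I ≈ 0.79 mA

KVL around the loop: 15 = V_D + I·R = 0.7 + I × 18 kΩ.
So I = (15 − 0.7) / 18 kΩ = 14.3 / 18 = 0.794 mA.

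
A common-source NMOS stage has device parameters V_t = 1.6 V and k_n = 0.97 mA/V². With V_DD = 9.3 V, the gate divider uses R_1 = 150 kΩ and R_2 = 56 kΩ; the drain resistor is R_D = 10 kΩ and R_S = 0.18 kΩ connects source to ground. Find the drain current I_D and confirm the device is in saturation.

I_D ≈ 0.36 mA

V_G = V_DD·R_2/(R_1+R_2) = 9.3×56/206 = 2.53 V.
Assume saturation: I_D = (k_n/2)(V_GS − V_t)² with V_GS = V_G − I_D·R_S = 2.53 − 0.18·I_D.
Substituting gives 0.0157·I_D² − 1.16·I_D + 0.418 = 0, with roots I_D = 0.361 or 73.6 mA.
The root I_D = 73.6 mA gives V_GS = -10.7 V ≤ V_t, so take I_D = 0.361 mA.
Then V_GS = 2.46 V and V_DS = V_DD − I_D(R_D+R_S) = 9.3 − 0.361×10.2 = 5.62 V.
Saturation requires V_DS ≥ V_GS − V_t = 0.863 V; 5.62 ≥ 0.863 ✓.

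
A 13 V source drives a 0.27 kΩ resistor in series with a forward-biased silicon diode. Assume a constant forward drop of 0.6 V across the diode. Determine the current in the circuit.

I ≈ 46 mA

KVL around the loop: 13 = V_D + I·R = 0.6 + I × 0.27 kΩ.
So I = (13 − 0.6) / 0.27 kΩ = 12.4 / 0.27 = 45.9 mA.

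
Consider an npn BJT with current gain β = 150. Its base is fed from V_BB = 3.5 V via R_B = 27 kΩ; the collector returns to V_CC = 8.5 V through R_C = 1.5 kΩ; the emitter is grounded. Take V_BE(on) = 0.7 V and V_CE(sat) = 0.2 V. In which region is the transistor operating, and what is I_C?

saturation; I_C ≈ 5.5 mA

Assume active: I_B = (3.5 − 0.7)/27 = 0.104 mA, giving I_C = β·I_B = 15.6 mA.
But then V_CE = 8.5 − 15.6×1.5 = -14.8 V < V_CE(sat) = 0.2 V — impossible in the active region.
So the transistor is saturated. With V_CE = 0.2 V, I_C = (V_CC − 0.2)/R_C = 8.3/1.5 = 5.53 mA.
Check: β·I_B = 15.6 mA > I_C = 5.53 mA, confirming saturation.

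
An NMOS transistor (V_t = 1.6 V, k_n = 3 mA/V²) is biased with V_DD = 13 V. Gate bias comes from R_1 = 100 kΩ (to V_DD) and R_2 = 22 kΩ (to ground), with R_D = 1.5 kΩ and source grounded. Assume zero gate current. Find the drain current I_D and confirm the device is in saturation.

V_G = V_DD·R_2/(R_1+R_2) = 13×22/122 = 2.34 V. With the source grounded, V_GS = V_G = 2.34 V.
Assume saturation: I_D = (k_n/2)(V_GS − V_t)² = (3/2)×(2.34 − 1.6)² = 1.5×0.744² = 0.831 mA.
V_DS = V_DD − I_D·R_D = 13 − 0.831×1.5 = 11.8 V.
Saturation requires V_DS ≥ V_GS − V_t = 0.744 V; 11.8 ≥ 0.744 ✓.

I_D ≈ 0.83 mA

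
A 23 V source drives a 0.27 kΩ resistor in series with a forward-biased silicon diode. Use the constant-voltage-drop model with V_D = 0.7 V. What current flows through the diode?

KVL around the loop: 23 = V_D + I·R = 0.7 + I × 0.27 kΩ.
So I = (23 − 0.7) / 0.27 kΩ = 22.3 / 0.27 = 82.6 mA.

I ≈ 83 mA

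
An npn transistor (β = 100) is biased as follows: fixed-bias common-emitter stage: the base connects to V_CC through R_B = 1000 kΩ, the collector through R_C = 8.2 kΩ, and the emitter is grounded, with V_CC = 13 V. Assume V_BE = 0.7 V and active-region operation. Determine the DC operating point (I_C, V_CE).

Base loop: V_CC = I_B·R_B + V_BE, so I_B = (13 − 0.7)/1000 kΩ = 0.0123 mA.
In the active region I_C = β·I_B = 100 × 0.0123 = 1.23 mA.
Collector loop: V_CE = V_CC − I_C·R_C = 13 − 1.23×8.2 = 2.91 V.
Since V_CE = 2.91 V > V_CE(sat) ≈ 0.2 V, the transistor is in the active region as assumed.

I_C ≈ 1.2 mA, V_CE ≈ 2.9 V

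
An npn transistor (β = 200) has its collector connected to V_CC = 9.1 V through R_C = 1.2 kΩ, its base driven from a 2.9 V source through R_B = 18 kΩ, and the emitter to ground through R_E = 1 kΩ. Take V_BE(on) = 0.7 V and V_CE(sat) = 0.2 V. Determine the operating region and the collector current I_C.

active; I_C ≈ 2 mA

Assume active. Base-emitter loop: I_B = (V_BB − V_BE)/(R_B + (β+1)R_E) = (2.9 − 0.7)/(18 + 201×1) = 0.01 mA.
I_C = β·I_B = 200×0.01 = 2.01 mA.
V_CE = V_CC − I_C·R_C − I_E·R_E = 9.1 − 2.01×1.2 − 2.02×1 = 4.67 V > V_CE(sat), so the active-region assumption holds.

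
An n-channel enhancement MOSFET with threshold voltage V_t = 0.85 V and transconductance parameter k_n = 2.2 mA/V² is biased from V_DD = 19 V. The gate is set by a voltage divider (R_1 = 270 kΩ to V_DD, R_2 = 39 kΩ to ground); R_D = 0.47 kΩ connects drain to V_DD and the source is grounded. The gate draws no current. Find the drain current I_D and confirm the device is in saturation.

V_G = V_DD·R_2/(R_1+R_2) = 19×39/309 = 2.4 V. With the source grounded, V_GS = V_G = 2.4 V.
Assume saturation: I_D = (k_n/2)(V_GS − V_t)² = (2.2/2)×(2.4 − 0.85)² = 1.1×1.55² = 2.64 mA.
V_DS = V_DD − I_D·R_D = 19 − 2.64×0.47 = 17.8 V.
Saturation requires V_DS ≥ V_GS − V_t = 1.55 V; 17.8 ≥ 1.55 ✓.

I_D ≈ 2.6 mA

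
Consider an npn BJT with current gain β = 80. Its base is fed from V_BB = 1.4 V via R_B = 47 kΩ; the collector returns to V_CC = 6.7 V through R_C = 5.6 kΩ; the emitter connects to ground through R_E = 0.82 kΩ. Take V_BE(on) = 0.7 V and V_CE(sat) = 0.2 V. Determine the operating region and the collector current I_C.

active; I_C ≈ 0.49 mA

Assume active. Base-emitter loop: I_B = (V_BB − V_BE)/(R_B + (β+1)R_E) = (1.4 − 0.7)/(47 + 81×0.82) = 0.00617 mA.
I_C = β·I_B = 80×0.00617 = 0.494 mA.
V_CE = V_CC − I_C·R_C − I_E·R_E = 6.7 − 0.494×5.6 − 0.5×0.82 = 3.53 V > V_CE(sat), so the active-region assumption holds.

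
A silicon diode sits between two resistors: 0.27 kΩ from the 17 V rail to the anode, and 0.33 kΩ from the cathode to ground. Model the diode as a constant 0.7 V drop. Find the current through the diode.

The two resistors are in series with the diode, so KVL gives 17 = I·0.27 + 0.7 + I·0.33.
I = (17 − 0.7) / (0.27 + 0.33) kΩ = 16.3 / 0.6 = 27.2 mA.

I ≈ 27 mA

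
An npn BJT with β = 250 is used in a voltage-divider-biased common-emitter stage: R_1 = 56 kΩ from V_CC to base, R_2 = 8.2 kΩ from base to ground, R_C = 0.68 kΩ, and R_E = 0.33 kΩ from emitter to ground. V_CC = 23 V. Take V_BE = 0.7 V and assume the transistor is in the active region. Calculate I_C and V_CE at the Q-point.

Thevenize the base divider: V_Th = V_CC·R_2/(R_1+R_2) = 23×8.2/64.2 = 2.94 V, R_Th = R_1‖R_2 = 7.15 kΩ.
Base-emitter loop: V_Th = I_B·R_Th + V_BE + (β+1)I_B·R_E, so I_B = (2.94 − 0.7) / (7.15 + 251×0.33) = 0.0249 mA.
I_C = β·I_B = 250×0.0249 = 6.22 mA, and I_E = (β+1)I_B = 6.24 mA.
V_CE = V_CC − I_C·R_C − I_E·R_E = 23 − 6.22×0.68 − 6.24×0.33 = 16.7 V.
V_CE = 16.7 V > 0.2 V confirms active-region operation.

I_C ≈ 6.2 mA, V_CE ≈ 17 V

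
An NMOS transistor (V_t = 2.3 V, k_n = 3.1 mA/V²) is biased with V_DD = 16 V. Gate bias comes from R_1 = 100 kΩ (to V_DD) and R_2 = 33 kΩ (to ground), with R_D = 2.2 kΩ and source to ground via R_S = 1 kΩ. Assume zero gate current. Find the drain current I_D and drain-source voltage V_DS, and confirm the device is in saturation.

V_G = V_DD·R_2/(R_1+R_2) = 16×33/133 = 3.97 V.
Assume saturation: I_D = (k_n/2)(V_GS − V_t)² with V_GS = V_G − I_D·R_S = 3.97 − 1·I_D.
Substituting gives 1.55·I_D² − 6.18·I_D + 4.32 = 0, with roots I_D = 0.906 or 3.08 mA.
The root I_D = 3.08 mA gives V_GS = 0.89 V ≤ V_t, so take I_D = 0.906 mA.
Then V_GS = 3.06 V and V_DS = V_DD − I_D(R_D+R_S) = 16 − 0.906×3.2 = 13.1 V.
Saturation requires V_DS ≥ V_GS − V_t = 0.764 V; 13.1 ≥ 0.764 ✓.

I_D ≈ 0.91 mA, V_DS ≈ 13 V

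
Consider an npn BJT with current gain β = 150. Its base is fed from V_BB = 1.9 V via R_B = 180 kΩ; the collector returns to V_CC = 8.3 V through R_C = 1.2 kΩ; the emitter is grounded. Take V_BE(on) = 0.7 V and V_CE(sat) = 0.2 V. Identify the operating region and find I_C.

Assume active. Base-emitter loop: I_B = (V_BB − V_BE)/R_B = (1.9 − 0.7)/180 = 0.00667 mA.
I_C = β·I_B = 150×0.00667 = 1 mA.
V_CE = V_CC − I_C·R_C = 8.3 − 1×1.2 = 7.1 V > V_CE(sat), so the active-region assumption holds.

active; I_C ≈ 1 mA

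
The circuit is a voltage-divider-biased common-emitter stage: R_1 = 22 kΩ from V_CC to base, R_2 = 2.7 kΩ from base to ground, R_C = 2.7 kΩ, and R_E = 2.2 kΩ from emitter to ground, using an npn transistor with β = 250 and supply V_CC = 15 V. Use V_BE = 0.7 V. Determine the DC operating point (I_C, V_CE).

Thevenize the base divider: V_Th = V_CC·R_2/(R_1+R_2) = 15×2.7/24.7 = 1.64 V, R_Th = R_1‖R_2 = 2.4 kΩ.
Base-emitter loop: V_Th = I_B·R_Th + V_BE + (β+1)I_B·R_E, so I_B = (1.64 − 0.7) / (2.4 + 251×2.2) = 0.00169 mA.
I_C = β·I_B = 250×0.00169 = 0.424 mA, and I_E = (β+1)I_B = 0.425 mA.
V_CE = V_CC − I_C·R_C − I_E·R_E = 15 − 0.424×2.7 − 0.425×2.2 = 12.9 V.
V_CE = 12.9 V > 0.2 V confirms active-region operation.

I_C ≈ 0.42 mA, V_CE ≈ 13 V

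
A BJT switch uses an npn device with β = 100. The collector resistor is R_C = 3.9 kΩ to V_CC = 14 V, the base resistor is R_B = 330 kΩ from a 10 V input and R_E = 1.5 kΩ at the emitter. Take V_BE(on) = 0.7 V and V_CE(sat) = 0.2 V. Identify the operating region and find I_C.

Assume active. Base-emitter loop: I_B = (V_BB − V_BE)/(R_B + (β+1)R_E) = (10 − 0.7)/(330 + 101×1.5) = 0.0193 mA.
I_C = β·I_B = 100×0.0193 = 1.93 mA.
V_CE = V_CC − I_C·R_C − I_E·R_E = 14 − 1.93×3.9 − 1.95×1.5 = 3.54 V > V_CE(sat), so the active-region assumption holds.

active; I_C ≈ 1.9 mA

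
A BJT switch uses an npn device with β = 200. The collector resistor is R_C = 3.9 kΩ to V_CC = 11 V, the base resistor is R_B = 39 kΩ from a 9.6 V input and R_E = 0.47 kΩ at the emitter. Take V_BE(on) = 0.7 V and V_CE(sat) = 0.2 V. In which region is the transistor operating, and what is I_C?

saturation; I_C ≈ 2.5 mA

Assume active: I_B = (9.6 − 0.7)/(39 + 201×0.47) = 0.0667 mA, I_C = β·I_B = 13.3 mA.
Then V_CE = 11 − 13.3×3.9 − 13.4×0.47 = -47.3 V < 0.2 V — the active assumption fails.
Re-solve with V_CE = 0.2 V. KCL at the emitter: V_E/R_E = (V_BB−0.7−V_E)/R_B + (V_CC−0.2−V_E)/R_C, giving V_E = 1.24 V.
I_C = (V_CC − 0.2 − V_E)/R_C = (10.8 − 1.24)/3.9 = 2.45 mA.
Check: I_B = (8.9 − 1.24)/39 = 0.196 mA, and β·I_B = 39.3 mA > I_C, confirming saturation.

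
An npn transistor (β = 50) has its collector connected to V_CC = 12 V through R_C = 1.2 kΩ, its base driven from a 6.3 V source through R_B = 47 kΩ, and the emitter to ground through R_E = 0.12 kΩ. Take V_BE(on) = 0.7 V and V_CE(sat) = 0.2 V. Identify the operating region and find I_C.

active; I_C ≈ 5.3 mA

Assume active. Base-emitter loop: I_B = (V_BB − V_BE)/(R_B + (β+1)R_E) = (6.3 − 0.7)/(47 + 51×0.12) = 0.105 mA.
I_C = β·I_B = 50×0.105 = 5.27 mA.
V_CE = V_CC − I_C·R_C − I_E·R_E = 12 − 5.27×1.2 − 5.38×0.12 = 5.03 V > V_CE(sat), so the active-region assumption holds.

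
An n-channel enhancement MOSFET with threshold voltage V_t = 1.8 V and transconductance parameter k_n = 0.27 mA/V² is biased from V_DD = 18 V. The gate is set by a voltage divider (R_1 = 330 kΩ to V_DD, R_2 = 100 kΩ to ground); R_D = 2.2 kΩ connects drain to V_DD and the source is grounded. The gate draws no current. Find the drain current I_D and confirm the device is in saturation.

V_G = V_DD·R_2/(R_1+R_2) = 18×100/430 = 4.19 V. With the source grounded, V_GS = V_G = 4.19 V.
Assume saturation: I_D = (k_n/2)(V_GS − V_t)² = (0.27/2)×(4.19 − 1.8)² = 0.135×2.39² = 0.769 mA.
V_DS = V_DD − I_D·R_D = 18 − 0.769×2.2 = 16.3 V.
Saturation requires V_DS ≥ V_GS − V_t = 2.39 V; 16.3 ≥ 2.39 ✓.

I_D ≈ 0.77 mA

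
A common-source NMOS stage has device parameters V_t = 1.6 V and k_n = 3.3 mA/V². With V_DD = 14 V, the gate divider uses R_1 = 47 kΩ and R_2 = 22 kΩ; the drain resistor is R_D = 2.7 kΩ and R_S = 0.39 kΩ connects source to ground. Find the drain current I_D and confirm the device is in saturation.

I_D ≈ 3.6 mA

V_G = V_DD·R_2/(R_1+R_2) = 14×22/69 = 4.46 V.
Assume saturation: I_D = (k_n/2)(V_GS − V_t)² with V_GS = V_G − I_D·R_S = 4.46 − 0.39·I_D.
Substituting gives 0.251·I_D² − 4.69·I_D + 13.5 = 0, with roots I_D = 3.57 or 15.1 mA.
The root I_D = 15.1 mA gives V_GS = -1.43 V ≤ V_t, so take I_D = 3.57 mA.
Then V_GS = 3.07 V and V_DS = V_DD − I_D(R_D+R_S) = 14 − 3.57×3.09 = 2.97 V.
Saturation requires V_DS ≥ V_GS − V_t = 1.47 V; 2.97 ≥ 1.47 ✓.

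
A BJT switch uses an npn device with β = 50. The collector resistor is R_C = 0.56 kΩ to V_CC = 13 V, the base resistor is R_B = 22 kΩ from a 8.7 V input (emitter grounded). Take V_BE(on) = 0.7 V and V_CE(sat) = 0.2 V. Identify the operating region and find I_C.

active; I_C ≈ 18 mA

Assume active. Base-emitter loop: I_B = (V_BB − V_BE)/R_B = (8.7 − 0.7)/22 = 0.364 mA.
I_C = β·I_B = 50×0.364 = 18.2 mA.
V_CE = V_CC − I_C·R_C = 13 − 18.2×0.56 = 2.82 V > V_CE(sat), so the active-region assumption holds.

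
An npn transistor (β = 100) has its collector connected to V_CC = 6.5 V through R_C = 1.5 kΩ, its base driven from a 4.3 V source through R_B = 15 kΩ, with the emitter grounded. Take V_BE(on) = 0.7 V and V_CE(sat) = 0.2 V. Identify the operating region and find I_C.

saturation; I_C ≈ 4.2 mA

Assume active: I_B = (4.3 − 0.7)/15 = 0.24 mA, giving I_C = β·I_B = 24 mA.
But then V_CE = 6.5 − 24×1.5 = -29.5 V < V_CE(sat) = 0.2 V — impossible in the active region.
So the transistor is saturated. With V_CE = 0.2 V, I_C = (V_CC − 0.2)/R_C = 6.3/1.5 = 4.2 mA.
Check: β·I_B = 24 mA > I_C = 4.2 mA, confirming saturation.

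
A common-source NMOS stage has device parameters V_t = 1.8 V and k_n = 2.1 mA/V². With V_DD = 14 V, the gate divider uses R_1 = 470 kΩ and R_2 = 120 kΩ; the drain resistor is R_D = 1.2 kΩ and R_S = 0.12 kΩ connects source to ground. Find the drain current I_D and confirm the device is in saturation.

V_G = V_DD·R_2/(R_1+R_2) = 14×120/590 = 2.85 V.
Assume saturation: I_D = (k_n/2)(V_GS − V_t)² with V_GS = V_G − I_D·R_S = 2.85 − 0.12·I_D.
Substituting gives 0.0151·I_D² − 1.26·I_D + 1.15 = 0, with roots I_D = 0.922 or 82.7 mA.
The root I_D = 82.7 mA gives V_GS = -7.07 V ≤ V_t, so take I_D = 0.922 mA.
Then V_GS = 2.74 V and V_DS = V_DD − I_D(R_D+R_S) = 14 − 0.922×1.32 = 12.8 V.
Saturation requires V_DS ≥ V_GS − V_t = 0.937 V; 12.8 ≥ 0.937 ✓.

I_D ≈ 0.92 mA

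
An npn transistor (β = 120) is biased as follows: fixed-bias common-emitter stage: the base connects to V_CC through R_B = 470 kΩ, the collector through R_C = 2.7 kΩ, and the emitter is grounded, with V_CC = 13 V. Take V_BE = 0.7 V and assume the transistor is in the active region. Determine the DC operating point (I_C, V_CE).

I_C ≈ 3.1 mA, V_CE ≈ 4.5 V

Base loop: V_CC = I_B·R_B + V_BE, so I_B = (13 − 0.7)/470 kΩ = 0.0262 mA.
In the active region I_C = β·I_B = 120 × 0.0262 = 3.14 mA.
Collector loop: V_CE = V_CC − I_C·R_C = 13 − 3.14×2.7 = 4.52 V.
Since V_CE = 4.52 V > V_CE(sat) ≈ 0.2 V, the transistor is in the active region as assumed.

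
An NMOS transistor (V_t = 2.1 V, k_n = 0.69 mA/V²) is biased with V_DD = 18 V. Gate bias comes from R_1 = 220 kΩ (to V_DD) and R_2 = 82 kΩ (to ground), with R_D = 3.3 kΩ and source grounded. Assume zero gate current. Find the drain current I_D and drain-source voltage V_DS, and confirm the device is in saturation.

V_G = V_DD·R_2/(R_1+R_2) = 18×82/302 = 4.89 V. With the source grounded, V_GS = V_G = 4.89 V.
Assume saturation: I_D = (k_n/2)(V_GS − V_t)² = (0.69/2)×(4.89 − 2.1)² = 0.345×2.79² = 2.68 mA.
V_DS = V_DD − I_D·R_D = 18 − 2.68×3.3 = 9.15 V.
Saturation requires V_DS ≥ V_GS − V_t = 2.79 V; 9.15 ≥ 2.79 ✓.

I_D ≈ 2.7 mA, V_DS ≈ 9.2 V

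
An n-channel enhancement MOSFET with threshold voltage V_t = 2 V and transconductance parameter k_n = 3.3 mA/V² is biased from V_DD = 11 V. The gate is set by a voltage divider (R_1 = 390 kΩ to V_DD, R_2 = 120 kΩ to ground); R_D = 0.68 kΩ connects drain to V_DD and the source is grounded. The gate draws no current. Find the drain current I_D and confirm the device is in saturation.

I_D ≈ 0.57 mA

V_G = V_DD·R_2/(R_1+R_2) = 11×120/510 = 2.59 V. With the source grounded, V_GS = V_G = 2.59 V.
Assume saturation: I_D = (k_n/2)(V_GS − V_t)² = (3.3/2)×(2.59 − 2)² = 1.65×0.588² = 0.571 mA.
V_DS = V_DD − I_D·R_D = 11 − 0.571×0.68 = 10.6 V.
Saturation requires V_DS ≥ V_GS − V_t = 0.588 V; 10.6 ≥ 0.588 ✓.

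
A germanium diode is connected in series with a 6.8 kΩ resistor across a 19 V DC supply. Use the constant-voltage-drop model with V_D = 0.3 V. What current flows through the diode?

I ≈ 2.8 mA

KVL around the loop: 19 = V_D + I·R = 0.3 + I × 6.8 kΩ.
So I = (19 − 0.3) / 6.8 kΩ = 18.7 / 6.8 = 2.75 mA.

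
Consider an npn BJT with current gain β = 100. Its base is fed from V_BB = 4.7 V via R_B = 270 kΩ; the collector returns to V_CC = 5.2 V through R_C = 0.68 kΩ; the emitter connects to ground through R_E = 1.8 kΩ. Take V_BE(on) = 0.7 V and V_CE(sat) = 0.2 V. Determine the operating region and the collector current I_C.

active; I_C ≈ 0.89 mA

Assume active. Base-emitter loop: I_B = (V_BB − V_BE)/(R_B + (β+1)R_E) = (4.7 − 0.7)/(270 + 101×1.8) = 0.00885 mA.
I_C = β·I_B = 100×0.00885 = 0.885 mA.
V_CE = V_CC − I_C·R_C − I_E·R_E = 5.2 − 0.885×0.68 − 0.894×1.8 = 2.99 V > V_CE(sat), so the active-region assumption holds.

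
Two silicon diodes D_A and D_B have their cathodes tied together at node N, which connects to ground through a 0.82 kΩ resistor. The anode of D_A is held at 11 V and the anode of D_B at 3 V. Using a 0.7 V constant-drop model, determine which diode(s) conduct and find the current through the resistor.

Only D_A conducts; I_R ≈ 13 mA

Assume both conduct. Then node N would need to be at both 11−0.7 = 10.3 V and 3−0.7 = 2.3 V, which is impossible.
Assume only D_A conducts: V_N = 11 − 0.7 = 10.3 V, so I_R = 10.3/0.82 = 12.6 mA.
Check D_B: its anode-to-cathode voltage is 3 − 10.3 = -7.3 V < 0.7 V, so it is off. The assumption is consistent.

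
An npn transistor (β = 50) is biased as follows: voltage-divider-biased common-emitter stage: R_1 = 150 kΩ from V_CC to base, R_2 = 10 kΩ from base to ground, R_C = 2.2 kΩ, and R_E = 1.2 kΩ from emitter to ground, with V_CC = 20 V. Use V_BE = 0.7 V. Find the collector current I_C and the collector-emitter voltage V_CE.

I_C ≈ 0.39 mA, V_CE ≈ 19 V

Thevenize the base divider: V_Th = V_CC·R_2/(R_1+R_2) = 20×10/160 = 1.25 V, R_Th = R_1‖R_2 = 9.38 kΩ.
Base-emitter loop: V_Th = I_B·R_Th + V_BE + (β+1)I_B·R_E, so I_B = (1.25 − 0.7) / (9.38 + 51×1.2) = 0.00779 mA.
I_C = β·I_B = 50×0.00779 = 0.39 mA, and I_E = (β+1)I_B = 0.397 mA.
V_CE = V_CC − I_C·R_C − I_E·R_E = 20 − 0.39×2.2 − 0.397×1.2 = 18.7 V.
V_CE = 18.7 V > 0.2 V confirms active-region operation.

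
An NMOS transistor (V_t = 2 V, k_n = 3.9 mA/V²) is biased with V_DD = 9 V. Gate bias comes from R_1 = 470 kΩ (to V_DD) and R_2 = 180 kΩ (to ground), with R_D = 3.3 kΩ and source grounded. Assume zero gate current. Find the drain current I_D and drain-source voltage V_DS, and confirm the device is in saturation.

V_G = V_DD·R_2/(R_1+R_2) = 9×180/650 = 2.49 V. With the source grounded, V_GS = V_G = 2.49 V.
Assume saturation: I_D = (k_n/2)(V_GS − V_t)² = (3.9/2)×(2.49 − 2)² = 1.95×0.492² = 0.473 mA.
V_DS = V_DD − I_D·R_D = 9 − 0.473×3.3 = 7.44 V.
Saturation requires V_DS ≥ V_GS − V_t = 0.492 V; 7.44 ≥ 0.492 ✓.

I_D ≈ 0.47 mA, V_DS ≈ 7.4 V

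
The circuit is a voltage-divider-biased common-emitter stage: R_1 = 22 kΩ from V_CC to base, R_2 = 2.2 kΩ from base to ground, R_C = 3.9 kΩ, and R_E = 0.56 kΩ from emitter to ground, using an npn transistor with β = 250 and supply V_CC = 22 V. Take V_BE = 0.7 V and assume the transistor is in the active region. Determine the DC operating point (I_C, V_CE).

Thevenize the base divider: V_Th = V_CC·R_2/(R_1+R_2) = 22×2.2/24.2 = 2 V, R_Th = R_1‖R_2 = 2 kΩ.
Base-emitter loop: V_Th = I_B·R_Th + V_BE + (β+1)I_B·R_E, so I_B = (2 − 0.7) / (2 + 251×0.56) = 0.00912 mA.
I_C = β·I_B = 250×0.00912 = 2.28 mA, and I_E = (β+1)I_B = 2.29 mA.
V_CE = V_CC − I_C·R_C − I_E·R_E = 22 − 2.28×3.9 − 2.29×0.56 = 11.8 V.
V_CE = 11.8 V > 0.2 V confirms active-region operation.

I_C ≈ 2.3 mA, V_CE ≈ 12 V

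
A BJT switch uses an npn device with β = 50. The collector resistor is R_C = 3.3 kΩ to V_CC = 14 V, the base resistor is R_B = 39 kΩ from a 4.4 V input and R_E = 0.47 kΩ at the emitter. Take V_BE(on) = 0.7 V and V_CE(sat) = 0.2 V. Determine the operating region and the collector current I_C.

Assume active. Base-emitter loop: I_B = (V_BB − V_BE)/(R_B + (β+1)R_E) = (4.4 − 0.7)/(39 + 51×0.47) = 0.0588 mA.
I_C = β·I_B = 50×0.0588 = 2.94 mA.
V_CE = V_CC − I_C·R_C − I_E·R_E = 14 − 2.94×3.3 − 3×0.47 = 2.9 V > V_CE(sat), so the active-region assumption holds.

active; I_C ≈ 2.9 mA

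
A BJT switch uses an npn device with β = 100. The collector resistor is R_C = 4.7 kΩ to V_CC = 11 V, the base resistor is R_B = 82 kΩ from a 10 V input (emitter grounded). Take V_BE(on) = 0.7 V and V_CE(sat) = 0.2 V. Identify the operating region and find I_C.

saturation; I_C ≈ 2.3 mA

Assume active: I_B = (10 − 0.7)/82 = 0.113 mA, giving I_C = β·I_B = 11.3 mA.
But then V_CE = 11 − 11.3×4.7 = -42.3 V < V_CE(sat) = 0.2 V — impossible in the active region.
So the transistor is saturated. With V_CE = 0.2 V, I_C = (V_CC − 0.2)/R_C = 10.8/4.7 = 2.3 mA.
Check: β·I_B = 11.3 mA > I_C = 2.3 mA, confirming saturation.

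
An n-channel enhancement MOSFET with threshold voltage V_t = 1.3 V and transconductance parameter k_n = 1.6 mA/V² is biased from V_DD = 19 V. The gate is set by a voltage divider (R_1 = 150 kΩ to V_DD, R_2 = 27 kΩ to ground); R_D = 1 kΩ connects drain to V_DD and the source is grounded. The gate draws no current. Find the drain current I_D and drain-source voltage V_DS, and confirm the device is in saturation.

I_D ≈ 2 mA, V_DS ≈ 17 V

V_G = V_DD·R_2/(R_1+R_2) = 19×27/177 = 2.9 V. With the source grounded, V_GS = V_G = 2.9 V.
Assume saturation: I_D = (k_n/2)(V_GS − V_t)² = (1.6/2)×(2.9 − 1.3)² = 0.8×1.6² = 2.04 mA.
V_DS = V_DD − I_D·R_D = 19 − 2.04×1 = 17 V.
Saturation requires V_DS ≥ V_GS − V_t = 1.6 V; 17 ≥ 1.6 ✓.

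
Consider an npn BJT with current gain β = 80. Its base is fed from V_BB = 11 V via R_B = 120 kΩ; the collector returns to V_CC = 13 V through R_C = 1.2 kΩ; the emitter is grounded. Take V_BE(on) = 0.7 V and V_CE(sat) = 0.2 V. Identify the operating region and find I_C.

Assume active. Base-emitter loop: I_B = (V_BB − V_BE)/R_B = (11 − 0.7)/120 = 0.0858 mA.
I_C = β·I_B = 80×0.0858 = 6.87 mA.
V_CE = V_CC − I_C·R_C = 13 − 6.87×1.2 = 4.76 V > V_CE(sat), so the active-region assumption holds.

active; I_C ≈ 6.9 mA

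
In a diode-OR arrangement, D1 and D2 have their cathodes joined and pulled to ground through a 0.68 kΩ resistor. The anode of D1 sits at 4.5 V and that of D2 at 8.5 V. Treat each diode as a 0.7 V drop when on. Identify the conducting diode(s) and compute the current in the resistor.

Assume both conduct. Then node N would need to be at both 4.5−0.7 = 3.8 V and 8.5−0.7 = 7.8 V, which is impossible.
Assume only D2 conducts: V_N = 8.5 − 0.7 = 7.8 V, so I_R = 7.8/0.68 = 11.5 mA.
Check D1: its anode-to-cathode voltage is 4.5 − 7.8 = -3.3 V < 0.7 V, so it is off. The assumption is consistent.

Only D2 conducts; I_R ≈ 11 mA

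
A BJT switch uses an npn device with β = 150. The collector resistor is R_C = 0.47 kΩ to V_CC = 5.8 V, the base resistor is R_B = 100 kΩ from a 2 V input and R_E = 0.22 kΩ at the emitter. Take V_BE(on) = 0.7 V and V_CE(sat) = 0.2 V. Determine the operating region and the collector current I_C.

active; I_C ≈ 1.5 mA

Assume active. Base-emitter loop: I_B = (V_BB − V_BE)/(R_B + (β+1)R_E) = (2 − 0.7)/(100 + 151×0.22) = 0.00976 mA.
I_C = β·I_B = 150×0.00976 = 1.46 mA.
V_CE = V_CC − I_C·R_C − I_E·R_E = 5.8 − 1.46×0.47 − 1.47×0.22 = 4.79 V > V_CE(sat), so the active-region assumption holds.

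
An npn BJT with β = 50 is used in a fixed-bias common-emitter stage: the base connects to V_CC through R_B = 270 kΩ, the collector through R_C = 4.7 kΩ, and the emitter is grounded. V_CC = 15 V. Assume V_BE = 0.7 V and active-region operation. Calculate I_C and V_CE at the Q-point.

I_C ≈ 2.6 mA, V_CE ≈ 2.6 V

Base loop: V_CC = I_B·R_B + V_BE, so I_B = (15 − 0.7)/270 kΩ = 0.053 mA.
In the active region I_C = β·I_B = 50 × 0.053 = 2.65 mA.
Collector loop: V_CE = V_CC − I_C·R_C = 15 − 2.65×4.7 = 2.55 V.
Since V_CE = 2.55 V > V_CE(sat) ≈ 0.2 V, the transistor is in the active region as assumed.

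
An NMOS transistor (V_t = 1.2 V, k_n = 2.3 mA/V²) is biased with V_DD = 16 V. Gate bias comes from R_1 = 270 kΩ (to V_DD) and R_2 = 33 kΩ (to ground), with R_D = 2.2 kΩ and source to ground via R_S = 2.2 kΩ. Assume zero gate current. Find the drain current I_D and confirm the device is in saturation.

V_G = V_DD·R_2/(R_1+R_2) = 16×33/303 = 1.74 V.
Assume saturation: I_D = (k_n/2)(V_GS − V_t)² with V_GS = V_G − I_D·R_S = 1.74 − 2.2·I_D.
Substituting gives 5.57·I_D² − 3.75·I_D + 0.339 = 0, with roots I_D = 0.108 or 0.565 mA.
The root I_D = 0.565 mA gives V_GS = 0.499 V ≤ V_t, so take I_D = 0.108 mA.
Then V_GS = 1.51 V and V_DS = V_DD − I_D(R_D+R_S) = 16 − 0.108×4.4 = 15.5 V.
Saturation requires V_DS ≥ V_GS − V_t = 0.306 V; 15.5 ≥ 0.306 ✓.

I_D ≈ 0.11 mA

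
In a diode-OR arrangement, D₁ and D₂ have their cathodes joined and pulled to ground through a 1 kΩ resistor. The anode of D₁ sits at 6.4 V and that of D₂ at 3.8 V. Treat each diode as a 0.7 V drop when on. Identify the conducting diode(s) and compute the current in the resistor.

Assume both conduct. Then node N would need to be at both 6.4−0.7 = 5.7 V and 3.8−0.7 = 3.1 V, which is impossible.
Assume only D₁ conducts: V_N = 6.4 − 0.7 = 5.7 V, so I_R = 5.7/1 = 5.7 mA.
Check D₂: its anode-to-cathode voltage is 3.8 − 5.7 = -1.9 V < 0.7 V, so it is off. The assumption is consistent.

Only D₁ conducts; I_R ≈ 5.7 mA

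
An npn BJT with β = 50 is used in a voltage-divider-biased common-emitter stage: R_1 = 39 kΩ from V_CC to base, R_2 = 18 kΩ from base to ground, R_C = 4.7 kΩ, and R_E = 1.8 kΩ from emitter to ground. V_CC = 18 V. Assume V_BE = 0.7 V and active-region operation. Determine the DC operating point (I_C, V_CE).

Thevenize the base divider: V_Th = V_CC·R_2/(R_1+R_2) = 18×18/57 = 5.68 V, R_Th = R_1‖R_2 = 12.3 kΩ.
Base-emitter loop: V_Th = I_B·R_Th + V_BE + (β+1)I_B·R_E, so I_B = (5.68 − 0.7) / (12.3 + 51×1.8) = 0.0479 mA.
I_C = β·I_B = 50×0.0479 = 2.39 mA, and I_E = (β+1)I_B = 2.44 mA.
V_CE = V_CC − I_C·R_C − I_E·R_E = 18 − 2.39×4.7 − 2.44×1.8 = 2.36 V.
V_CE = 2.36 V > 0.2 V confirms active-region operation.

I_C ≈ 2.4 mA, V_CE ≈ 2.4 V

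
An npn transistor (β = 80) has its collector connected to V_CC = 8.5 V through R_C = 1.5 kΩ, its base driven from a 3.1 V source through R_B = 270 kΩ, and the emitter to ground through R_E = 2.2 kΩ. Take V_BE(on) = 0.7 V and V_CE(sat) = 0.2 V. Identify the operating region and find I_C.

Assume active. Base-emitter loop: I_B = (V_BB − V_BE)/(R_B + (β+1)R_E) = (3.1 − 0.7)/(270 + 81×2.2) = 0.00535 mA.
I_C = β·I_B = 80×0.00535 = 0.428 mA.
V_CE = V_CC − I_C·R_C − I_E·R_E = 8.5 − 0.428×1.5 − 0.434×2.2 = 6.9 V > V_CE(sat), so the active-region assumption holds.

active; I_C ≈ 0.43 mA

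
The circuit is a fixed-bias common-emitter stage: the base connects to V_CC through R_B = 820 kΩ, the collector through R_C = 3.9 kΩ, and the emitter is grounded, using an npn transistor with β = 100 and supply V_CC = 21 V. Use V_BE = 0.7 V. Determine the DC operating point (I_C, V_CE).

I_C ≈ 2.5 mA, V_CE ≈ 11 V

Base loop: V_CC = I_B·R_B + V_BE, so I_B = (21 − 0.7)/820 kΩ = 0.0248 mA.
In the active region I_C = β·I_B = 100 × 0.0248 = 2.48 mA.
Collector loop: V_CE = V_CC − I_C·R_C = 21 − 2.48×3.9 = 11.3 V.
Since V_CE = 11.3 V > V_CE(sat) ≈ 0.2 V, the transistor is in the active region as assumed.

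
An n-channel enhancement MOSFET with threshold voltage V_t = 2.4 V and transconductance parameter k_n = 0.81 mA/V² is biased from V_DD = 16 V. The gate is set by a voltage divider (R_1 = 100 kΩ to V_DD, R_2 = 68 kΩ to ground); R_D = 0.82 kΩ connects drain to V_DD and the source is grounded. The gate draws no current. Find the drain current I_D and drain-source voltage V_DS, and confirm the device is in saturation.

I_D ≈ 6.7 mA, V_DS ≈ 10 V

V_G = V_DD·R_2/(R_1+R_2) = 16×68/168 = 6.48 V. With the source grounded, V_GS = V_G = 6.48 V.
Assume saturation: I_D = (k_n/2)(V_GS − V_t)² = (0.81/2)×(6.48 − 2.4)² = 0.405×4.08² = 6.73 mA.
V_DS = V_DD − I_D·R_D = 16 − 6.73×0.82 = 10.5 V.
Saturation requires V_DS ≥ V_GS − V_t = 4.08 V; 10.5 ≥ 4.08 ✓.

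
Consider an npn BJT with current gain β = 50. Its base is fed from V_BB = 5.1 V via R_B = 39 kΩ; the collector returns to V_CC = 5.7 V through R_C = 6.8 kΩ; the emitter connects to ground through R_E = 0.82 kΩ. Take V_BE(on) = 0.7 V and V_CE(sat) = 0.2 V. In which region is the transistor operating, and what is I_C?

saturation; I_C ≈ 0.71 mA

Assume active: I_B = (5.1 − 0.7)/(39 + 51×0.82) = 0.0544 mA, I_C = β·I_B = 2.72 mA.
Then V_CE = 5.7 − 2.72×6.8 − 2.78×0.82 = -15.1 V < 0.2 V — the active assumption fails.
Re-solve with V_CE = 0.2 V. KCL at the emitter: V_E/R_E = (V_BB−0.7−V_E)/R_B + (V_CC−0.2−V_E)/R_C, giving V_E = 0.662 V.
I_C = (V_CC − 0.2 − V_E)/R_C = (5.5 − 0.662)/6.8 = 0.711 mA.
Check: I_B = (4.4 − 0.662)/39 = 0.0958 mA, and β·I_B = 4.79 mA > I_C, confirming saturation.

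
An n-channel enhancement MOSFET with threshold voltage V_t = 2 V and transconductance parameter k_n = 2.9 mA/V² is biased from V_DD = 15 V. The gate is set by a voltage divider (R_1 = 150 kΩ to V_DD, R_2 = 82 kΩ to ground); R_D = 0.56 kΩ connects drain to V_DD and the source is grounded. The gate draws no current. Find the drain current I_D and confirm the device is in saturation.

V_G = V_DD·R_2/(R_1+R_2) = 15×82/232 = 5.3 V. With the source grounded, V_GS = V_G = 5.3 V.
Assume saturation: I_D = (k_n/2)(V_GS − V_t)² = (2.9/2)×(5.3 − 2)² = 1.45×3.3² = 15.8 mA.
V_DS = V_DD − I_D·R_D = 15 − 15.8×0.56 = 6.15 V.
Saturation requires V_DS ≥ V_GS − V_t = 3.3 V; 6.15 ≥ 3.3 ✓.

I_D ≈ 16 mA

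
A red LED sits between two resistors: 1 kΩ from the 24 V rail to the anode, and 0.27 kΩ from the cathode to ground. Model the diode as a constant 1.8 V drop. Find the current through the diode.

I ≈ 17 mA

The two resistors are in series with the diode, so KVL gives 24 = I·1 + 1.8 + I·0.27.
I = (24 − 1.8) / (1 + 0.27) kΩ = 22.2 / 1.27 = 17.5 mA.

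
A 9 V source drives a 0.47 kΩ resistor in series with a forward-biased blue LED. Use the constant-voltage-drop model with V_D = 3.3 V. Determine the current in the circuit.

I ≈ 12 mA

KVL around the loop: 9 = V_D + I·R = 3.3 + I × 0.47 kΩ.
So I = (9 − 3.3) / 0.47 kΩ = 5.7 / 0.47 = 12.1 mA.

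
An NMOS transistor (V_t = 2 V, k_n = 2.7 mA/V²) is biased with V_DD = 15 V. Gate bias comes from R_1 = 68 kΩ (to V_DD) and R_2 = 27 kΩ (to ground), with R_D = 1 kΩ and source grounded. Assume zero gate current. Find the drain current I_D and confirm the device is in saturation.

I_D ≈ 6.9 mA

V_G = V_DD·R_2/(R_1+R_2) = 15×27/95 = 4.26 V. With the source grounded, V_GS = V_G = 4.26 V.
Assume saturation: I_D = (k_n/2)(V_GS − V_t)² = (2.7/2)×(4.26 − 2)² = 1.35×2.26² = 6.91 mA.
V_DS = V_DD − I_D·R_D = 15 − 6.91×1 = 8.09 V.
Saturation requires V_DS ≥ V_GS − V_t = 2.26 V; 8.09 ≥ 2.26 ✓.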